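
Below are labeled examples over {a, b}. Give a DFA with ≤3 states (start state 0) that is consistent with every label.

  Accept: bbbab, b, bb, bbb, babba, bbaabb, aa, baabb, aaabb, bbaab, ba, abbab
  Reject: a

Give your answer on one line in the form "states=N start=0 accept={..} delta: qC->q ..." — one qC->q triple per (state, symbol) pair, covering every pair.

states=3 start=0 accept={0,2} delta: 0a->1 0b->2 1a->0 1b->0 2a->0 2b->2

State merging on the prefix tree: take the shortest (then alphabetical) example prefix whose next move is undefined and point that move at state 0, else 1, else 2, ...; a target is out if some Accept/Reject pair would then sit in one state with the same input left (inseparable). If every existing state is out, open a new one.
a: 0a undefined. 0a->0: no, aa/a meet in 0. Open state 1: 0a->1.
b: 0b undefined. 0b->0: no, ba/a meet in 1. 0b->1: no, b/a meet in 1. Open state 2: 0b->2.
aa: 1a undefined. 1a->0: ok.
ab: 1b undefined. 1b->0: ok.
ba: 2a undefined. 2a->0: ok.
bb: 2b undefined. 2b->0: no, babba/a meet in 1. 2b->1: no, bb/a meet in 1. 2b->2: ok.
All examples now run through 3 states with every (state, symbol) defined. Accept strings end in {0,2}, Reject strings end in {1}; accept={0,2}.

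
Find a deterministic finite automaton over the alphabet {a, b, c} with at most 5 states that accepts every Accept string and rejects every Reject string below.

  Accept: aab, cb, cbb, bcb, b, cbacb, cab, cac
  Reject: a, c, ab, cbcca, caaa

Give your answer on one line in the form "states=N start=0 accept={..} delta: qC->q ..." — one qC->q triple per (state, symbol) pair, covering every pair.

states=3 start=0 accept={0} delta: 0a->1 0b->0 0c->2 1a->0 1b->1 1c->0 2a->2 2b->0 2c->0

State merging on the prefix tree: take the shortest (then alphabetical) example prefix whose next move is undefined and point that move at state 0, else 1, else 2, ...; a target is out if some Accept/Reject pair would then sit in one state with the same input left (inseparable). If every existing state is out, open a new one.
a: 0a undefined. 0a->0: no, aab/ab meet in 0 with "b" left. Open state 1: 0a->1.
b: 0b undefined. 0b->0: ok.
c: 0c undefined. 0c->0: no, cb/c meet in 0. 0c->1: no, cb/ab meet in 1 with "b" left. Open state 2: 0c->2.
aa: 1a undefined. 1a->0: ok.
ab: 1b undefined. 1b->0: no, aab/ab meet in 0. 1b->1: ok.
ca: 2a undefined. 2a->0: no, aab/caaa meet in 0. 2a->1: no, cab/a meet in 1. 2a->2: ok.
cb: 2b undefined. 2b->0: ok.
cac: 2c undefined. 2c->0: ok.
cbac: 1c undefined. 1c->0: ok.
All examples now run through 3 states with every (state, symbol) defined. Accept strings end in {0}, Reject strings end in {1,2}; accept={0}.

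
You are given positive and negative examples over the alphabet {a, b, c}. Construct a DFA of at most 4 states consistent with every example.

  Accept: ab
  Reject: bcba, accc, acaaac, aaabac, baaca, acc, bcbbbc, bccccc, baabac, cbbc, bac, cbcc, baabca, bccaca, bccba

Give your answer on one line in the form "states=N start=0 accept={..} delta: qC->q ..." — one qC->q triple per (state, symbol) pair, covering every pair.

states=2 start=0 accept={0} delta: 0a->0 0b->0 0c->1 1a->1 1b->1 1c->1

Fold the examples into a partial DFA from state 0: repeatedly fix the first undefined (state, symbol) met by the shortest-then-alphabetical prefix, trying targets in increasing order and rejecting any under which an Accept and a Reject string meet in one state with the same remainder; add a state when all current targets are rejected. Accepting states are where Accept strings end.
a: 0a undefined. 0a->0: ok.
b: 0b undefined. 0b->0: ok.
c: 0c undefined. 0c->0: no, ab/bcba meet in 0. Open state 1: 0c->1.
cb: 1b undefined. 1b->0: no, ab/bcba meet in 0. 1b->1: ok.
aca: 1a undefined. 1a->0: no, ab/bcba meet in 0. 1a->1: ok.
acc: 1c undefined. 1c->0: no, ab/acaaac meet in 0. 1c->1: ok.
All examples now run through 2 states with every (state, symbol) defined. Accept strings end in {0}, Reject strings end in {1}; accept={0}.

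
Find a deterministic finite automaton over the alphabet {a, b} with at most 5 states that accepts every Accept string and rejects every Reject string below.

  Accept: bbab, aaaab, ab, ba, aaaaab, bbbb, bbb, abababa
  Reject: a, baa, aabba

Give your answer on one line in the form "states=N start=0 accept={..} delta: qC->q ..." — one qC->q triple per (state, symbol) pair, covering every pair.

State merging on the prefix tree: take the shortest (then alphabetical) example prefix whose next move is undefined and point that move at state 0, else 1, else 2, ...; a target is out if some Accept/Reject pair would then sit in one state with the same input left (inseparable). If every existing state is out, open a new one.
a: 0a undefined. 0a->0: ok.
b: 0b undefined. 0b->0: no, bbab/a meet in 0. Open state 1: 0b->1.
ba: 1a undefined. 1a->0: no, ba/a meet in 0. 1a->1: no, aaaab/baa meet in 1. Open state 2: 1a->2.
bb: 1b undefined. 1b->0: no, bbbb/a meet in 0. 1b->1: no, ba/aabba meet in 2. 1b->2: ok.
baa: 2a undefined. 2a->0: ok.
bbb: 2b undefined. 2b->0: no, bbb/a meet in 0. 2b->1: ok.
All examples now run through 3 states with every (state, symbol) defined. Accept strings end in {1,2}, Reject strings end in {0}; accept={1,2}.

states=3 start=0 accept={1,2} delta: 0a->0 0b->1 1a->2 1b->2 2a->0 2b->1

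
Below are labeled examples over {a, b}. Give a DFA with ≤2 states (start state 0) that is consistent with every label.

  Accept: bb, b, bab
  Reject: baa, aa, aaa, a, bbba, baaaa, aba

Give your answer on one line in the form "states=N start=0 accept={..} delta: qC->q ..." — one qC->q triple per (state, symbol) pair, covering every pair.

states=2 start=0 accept={1} delta: 0a->0 0b->1 1a->0 1b->1

State merging on the prefix tree: take the shortest (then alphabetical) example prefix whose next move is undefined and point that move at state 0, else 1, else 2, ...; a target is out if some Accept/Reject pair would then sit in one state with the same input left (inseparable). If every existing state is out, open a new one.
a: 0a undefined. 0a->0: ok.
b: 0b undefined. 0b->0: no, bb/baa meet in 0. Open state 1: 0b->1.
ba: 1a undefined. 1a->0: ok.
bb: 1b undefined. 1b->0: no, bb/baa meet in 0. 1b->1: ok.
All examples now run through 2 states with every (state, symbol) defined. Accept strings end in {1}, Reject strings end in {0}; accept={1}.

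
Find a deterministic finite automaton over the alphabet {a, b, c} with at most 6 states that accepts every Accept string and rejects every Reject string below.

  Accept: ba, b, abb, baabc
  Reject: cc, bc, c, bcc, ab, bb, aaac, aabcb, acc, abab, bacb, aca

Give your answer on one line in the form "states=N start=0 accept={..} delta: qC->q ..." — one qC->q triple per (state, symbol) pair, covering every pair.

State merging on the prefix tree: take the shortest (then alphabetical) example prefix whose next move is undefined and point that move at state 0, else 1, else 2, ...; a target is out if some Accept/Reject pair would then sit in one state with the same input left (inseparable). If every existing state is out, open a new one.
a: 0a undefined. 0a->0: no, b/ab meet in 0 with "b" left. Open state 1: 0a->1.
b: 0b undefined. 0b->0: no, b/bb meet in 0. 0b->1: ok.
c: 0c undefined. 0c->0: ok.
aa: 1a undefined. 1a->0: no, ba/cc meet in 0. 1a->1: ok.
ab: 1b undefined. 1b->0: no, ba/aabcb meet in 1. 1b->1: no, ba/ab meet in 1. Open state 2: 1b->2.
ac: 1c undefined. 1c->0: no, ba/bacb meet in 1. 1c->1: no, ba/bc meet in 1. 1c->2: no, abb/bacb meet in 2 with "b" left. Open state 3: 1c->3.
aba: 2a undefined. 2a->0: no, ba/abab meet in 1. 2a->1: ok.
abb: 2b undefined. 2b->0: no, abb/cc meet in 0. 2b->1: ok.
aca: 3a undefined. 3a->0: ok.
acc: 3c undefined. 3c->0: ok.
aabc: 2c undefined. 2c->0: no, ba/aabcb meet in 1. 2c->1: ok.
bacb: 3b undefined. 3b->0: ok.
All examples now run through 4 states with every (state, symbol) defined. Accept strings end in {1}, Reject strings end in {0,2,3}; accept={1}.

states=4 start=0 accept={1} delta: 0a->1 0b->1 0c->0 1a->1 1b->2 1c->3 2a->1 2b->1 2c->1 3a->0 3b->0 3c->0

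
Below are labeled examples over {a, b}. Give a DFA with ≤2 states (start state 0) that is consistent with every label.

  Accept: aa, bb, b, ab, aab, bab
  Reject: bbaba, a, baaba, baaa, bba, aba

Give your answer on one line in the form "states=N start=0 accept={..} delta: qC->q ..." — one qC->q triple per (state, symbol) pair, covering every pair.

Grow the machine one transition at a time. Run the examples from 0; the earliest place one falls off (shortest prefix, ties alphabetical) gets sent to the lowest-numbered state that keeps every Accept/Reject pair distinguishable — a pair clashes when both reach the same state with identical unread suffix — and to a fresh state only if none does.
a: 0a undefined. 0a->0: no, aa/a meet in 0. Open state 1: 0a->1.
b: 0b undefined. 0b->0: ok.
aa: 1a undefined. 1a->0: ok.
ab: 1b undefined. 1b->0: ok.
All examples now run through 2 states with every (state, symbol) defined. Accept strings end in {0}, Reject strings end in {1}; accept={0}.

states=2 start=0 accept={0} delta: 0a->1 0b->0 1a->0 1b->0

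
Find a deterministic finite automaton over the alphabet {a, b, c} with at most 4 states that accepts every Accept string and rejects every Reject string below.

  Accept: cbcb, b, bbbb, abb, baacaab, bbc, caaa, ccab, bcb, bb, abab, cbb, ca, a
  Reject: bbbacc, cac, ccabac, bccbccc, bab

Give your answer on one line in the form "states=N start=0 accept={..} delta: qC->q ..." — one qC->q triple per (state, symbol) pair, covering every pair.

states=4 start=0 accept={0,1,2} delta: 0a->1 0b->0 0c->2 1a->0 1b->3 1c->3 2a->1 2b->0 2c->1 3a->0 3b->0 3c->3

State merging on the prefix tree: take the shortest (then alphabetical) example prefix whose next move is undefined and point that move at state 0, else 1, else 2, ...; a target is out if some Accept/Reject pair would then sit in one state with the same input left (inseparable). If every existing state is out, open a new one.
a: 0a undefined. 0a->0: no, abab/bab meet in 0 with "bab" left. Open state 1: 0a->1.
b: 0b undefined. 0b->0: ok.
c: 0c undefined. 0c->0: no, cbcb/bccbccc meet in 0. 0c->1: no, bcb/bab meet in 1 with "b" left. Open state 2: 0c->2.
ab: 1b undefined. 1b->0: no, b/bab meet in 0. 1b->1: no, abb/bab meet in 1. 1b->2: no, bbc/bab meet in 2. Open state 3: 1b->3.
ca: 2a undefined. 2a->0: no, bbc/cac meet in 2. 2a->1: ok.
cb: 2b undefined. 2b->0: ok.
cc: 2c undefined. 2c->0: no, bbc/bccbccc meet in 2. 2c->1: ok.
aba: 3a undefined. 3a->0: ok.
abb: 3b undefined. 3b->0: ok.
baa: 1a undefined. 1a->0: ok.
cac: 1c undefined. 1c->0: no, cbcb/cac meet in 0. 1c->1: no, caaa/bbbacc meet in 1. 1c->2: no, bbc/cac meet in 2. 1c->3: ok.
bccbc: 3c undefined. 3c->0: no, cbcb/bbbacc meet in 0. 3c->1: no, caaa/bbbacc meet in 1. 3c->2: no, bbc/bbbacc meet in 2. 3c->3: ok.
All examples now run through 4 states with every (state, symbol) defined. Accept strings end in {0,1,2}, Reject strings end in {3}; accept={0,1,2}.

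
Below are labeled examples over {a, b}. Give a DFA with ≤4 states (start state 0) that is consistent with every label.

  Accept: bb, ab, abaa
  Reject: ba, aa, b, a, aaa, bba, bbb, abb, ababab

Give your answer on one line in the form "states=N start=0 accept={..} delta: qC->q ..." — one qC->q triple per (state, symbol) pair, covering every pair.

states=4 start=0 accept={2} delta: 0a->1 0b->1 1a->0 1b->2 2a->3 2b->0 3a->2 3b->1

Grow the machine one transition at a time. Run the examples from 0; the earliest place one falls off (shortest prefix, ties alphabetical) gets sent to the lowest-numbered state that keeps every Accept/Reject pair distinguishable — a pair clashes when both reach the same state with identical unread suffix — and to a fresh state only if none does.
a: 0a undefined. 0a->0: no, bb/abb meet in 0 with "bb" left. Open state 1: 0a->1.
b: 0b undefined. 0b->0: no, bb/b meet in 0. 0b->1: ok.
aa: 1a undefined. 1a->0: ok.
ab: 1b undefined. 1b->0: no, bb/ba meet in 0. 1b->1: no, bb/b meet in 1. Open state 2: 1b->2.
aba: 2a undefined. 2a->0: no, abaa/b meet in 1. 2a->1: no, bb/ababab meet in 2. 2a->2: no, bb/bba meet in 2. Open state 3: 2a->3.
abb: 2b undefined. 2b->0: ok.
abaa: 3a undefined. 3a->0: no, abaa/ba meet in 0. 3a->1: no, abaa/b meet in 1. 3a->2: ok.
abab: 3b undefined. 3b->0: no, bb/ababab meet in 2. 3b->1: ok.
All examples now run through 4 states with every (state, symbol) defined. Accept strings end in {2}, Reject strings end in {0,1,3}; accept={2}.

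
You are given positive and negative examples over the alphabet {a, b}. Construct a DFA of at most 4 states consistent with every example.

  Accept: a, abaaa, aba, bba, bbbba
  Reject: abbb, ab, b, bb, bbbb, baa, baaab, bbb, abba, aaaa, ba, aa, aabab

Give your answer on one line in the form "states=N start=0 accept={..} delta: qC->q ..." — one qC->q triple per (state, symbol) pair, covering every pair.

states=3 start=0 accept={1} delta: 0a->1 0b->2 1a->0 1b->0 2a->2 2b->0

Fold the examples into a partial DFA from state 0: repeatedly fix the first undefined (state, symbol) met by the shortest-then-alphabetical prefix, trying targets in increasing order and rejecting any under which an Accept and a Reject string meet in one state with the same remainder; add a state when all current targets are rejected. Accepting states are where Accept strings end.
a: 0a undefined. 0a->0: no, a/aaaa meet in 0. Open state 1: 0a->1.
b: 0b undefined. 0b->0: no, a/ba meet in 1. 0b->1: no, a/b meet in 1. Open state 2: 0b->2.
aa: 1a undefined. 1a->0: ok.
ab: 1b undefined. 1b->0: ok.
ba: 2a undefined. 2a->0: no, a/baa meet in 1. 2a->1: no, a/abba meet in 1. 2a->2: ok.
bb: 2b undefined. 2b->0: ok.
All examples now run through 3 states with every (state, symbol) defined. Accept strings end in {1}, Reject strings end in {0,2}; accept={1}.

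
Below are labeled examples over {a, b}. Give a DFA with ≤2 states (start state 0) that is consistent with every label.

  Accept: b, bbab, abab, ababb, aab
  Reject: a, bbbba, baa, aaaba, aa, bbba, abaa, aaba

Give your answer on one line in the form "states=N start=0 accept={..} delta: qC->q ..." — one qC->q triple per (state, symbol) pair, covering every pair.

State merging on the prefix tree: take the shortest (then alphabetical) example prefix whose next move is undefined and point that move at state 0, else 1, else 2, ...; a target is out if some Accept/Reject pair would then sit in one state with the same input left (inseparable). If every existing state is out, open a new one.
a: 0a undefined. 0a->0: ok.
b: 0b undefined. 0b->0: no, b/a meet in 0. Open state 1: 0b->1.
ba: 1a undefined. 1a->0: ok.
bb: 1b undefined. 1b->0: no, ababb/a meet in 0. 1b->1: ok.
All examples now run through 2 states with every (state, symbol) defined. Accept strings end in {1}, Reject strings end in {0}; accept={1}.

states=2 start=0 accept={1} delta: 0a->0 0b->1 1a->0 1b->1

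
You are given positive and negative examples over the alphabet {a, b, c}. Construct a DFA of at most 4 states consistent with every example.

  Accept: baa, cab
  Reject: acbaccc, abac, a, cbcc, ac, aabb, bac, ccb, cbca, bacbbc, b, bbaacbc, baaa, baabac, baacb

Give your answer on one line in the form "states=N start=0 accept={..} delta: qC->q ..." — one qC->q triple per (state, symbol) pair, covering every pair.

states=4 start=0 accept={3} delta: 0a->0 0b->1 0c->1 1a->2 1b->0 1c->0 2a->3 2b->3 2c->0 3a->0 3b->0 3c->0

Fold the examples into a partial DFA from state 0: repeatedly fix the first undefined (state, symbol) met by the shortest-then-alphabetical prefix, trying targets in increasing order and rejecting any under which an Accept and a Reject string meet in one state with the same remainder; add a state when all current targets are rejected. Accepting states are where Accept strings end.
a: 0a undefined. 0a->0: ok.
b: 0b undefined. 0b->0: no, baa/a meet in 0. Open state 1: 0b->1.
c: 0c undefined. 0c->0: no, cab/ccb meet in 1. 0c->1: ok.
ba: 1a undefined. 1a->0: no, baa/a meet in 0. 1a->1: no, baa/ac meet in 1. Open state 2: 1a->2.
bb: 1b undefined. 1b->0: ok.
cc: 1c undefined. 1c->0: ok.
baa: 2a undefined. 2a->0: no, baa/a meet in 0. 2a->1: no, baa/acbaccc meet in 1. 2a->2: no, baa/cbca meet in 2. Open state 3: 2a->3.
bac: 2c undefined. 2c->0: ok.
cab: 2b undefined. 2b->0: no, cab/abac meet in 0. 2b->1: no, cab/acbaccc meet in 1. 2b->2: no, cab/cbca meet in 2. 2b->3: ok.
baaa: 3a undefined. 3a->0: ok.
baab: 3b undefined. 3b->0: ok.
baac: 3c undefined. 3c->0: ok.
All examples now run through 4 states with every (state, symbol) defined. Accept strings end in {3}, Reject strings end in {0,1,2}; accept={3}.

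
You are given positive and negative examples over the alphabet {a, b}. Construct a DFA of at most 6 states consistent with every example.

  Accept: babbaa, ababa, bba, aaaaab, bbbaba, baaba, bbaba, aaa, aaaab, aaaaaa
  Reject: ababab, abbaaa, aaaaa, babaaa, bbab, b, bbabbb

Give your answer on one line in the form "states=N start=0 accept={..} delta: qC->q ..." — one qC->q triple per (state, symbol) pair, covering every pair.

states=6 start=0 accept={1,3,4} delta: 0a->1 0b->0 1a->2 1b->2 2a->3 2b->2 3a->4 3b->0 4a->5 4b->1 5a->1 5b->1

Grow the machine one transition at a time. Run the examples from 0; the earliest place one falls off (shortest prefix, ties alphabetical) gets sent to the lowest-numbered state that keeps every Accept/Reject pair distinguishable — a pair clashes when both reach the same state with identical unread suffix — and to a fresh state only if none does.
a: 0a undefined. 0a->0: no, aaaaab/b meet in 0 with "b" left. Open state 1: 0a->1.
b: 0b undefined. 0b->0: ok.
aa: 1a undefined. 1a->0: no, bba/aaaaa meet in 1. 1a->1: no, bba/aaaaa meet in 1. Open state 2: 1a->2.
ab: 1b undefined. 1b->0: no, aaa/abbaaa meet in 2 with "a" left. 1b->1: no, bba/bbab meet in 1. 1b->2: ok.
aaa: 2a undefined. 2a->0: no, bbbaba/b meet in 0. 2a->1: no, ababa/aaaaa meet in 1. 2a->2: no, bbbaba/aaaaa meet in 2. Open state 3: 2a->3.
abb: 2b undefined. 2b->0: no, babbaa/bbab meet in 2. 2b->1: no, baaba/bbab meet in 2. 2b->2: ok.
aaaa: 3a undefined. 3a->0: no, babbaa/b meet in 0. 3a->1: no, aaaaab/abbaaa meet in 2. 3a->2: no, babbaa/bbab meet in 2. 3a->3: no, babbaa/abbaaa meet in 3. Open state 4: 3a->4.
abab: 3b undefined. 3b->0: ok.
aaaaa: 4a undefined. 4a->0: no, aaaaab/abbaaa meet in 0. 4a->1: no, ababa/abbaaa meet in 1. 4a->2: no, aaaaab/ababab meet in 2. 4a->3: no, aaaaab/b meet in 0. 4a->4: no, babbaa/abbaaa meet in 4. Open state 5: 4a->5.
aaaab: 4b undefined. 4b->0: no, aaaab/b meet in 0. 4b->1: ok.
aaaaaa: 5a undefined. 5a->0: no, aaaaaa/b meet in 0. 5a->1: ok.
aaaaab: 5b undefined. 5b->0: no, aaaaab/b meet in 0. 5b->1: ok.
All examples now run through 6 states with every (state, symbol) defined. Accept strings end in {1,3,4}, Reject strings end in {0,2,5}; accept={1,3,4}.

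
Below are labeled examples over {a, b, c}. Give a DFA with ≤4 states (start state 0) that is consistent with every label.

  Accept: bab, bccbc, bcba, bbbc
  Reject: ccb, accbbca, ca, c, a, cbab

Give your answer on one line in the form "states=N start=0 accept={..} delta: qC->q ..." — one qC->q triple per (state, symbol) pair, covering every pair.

Grow the machine one transition at a time. Run the examples from 0; the earliest place one falls off (shortest prefix, ties alphabetical) gets sent to the lowest-numbered state that keeps every Accept/Reject pair distinguishable — a pair clashes when both reach the same state with identical unread suffix — and to a fresh state only if none does.
a: 0a undefined. 0a->0: ok.
b: 0b undefined. 0b->0: no, bab/a meet in 0. Open state 1: 0b->1.
c: 0c undefined. 0c->0: no, bab/cbab meet in 1 with "ab" left. 0c->1: ok.
ba: 1a undefined. 1a->0: no, bab/c meet in 1. 1a->1: ok.
bb: 1b undefined. 1b->0: no, bab/a meet in 0. 1b->1: no, bab/ca meet in 1. Open state 2: 1b->2.
bc: 1c undefined. 1c->0: no, bcba/ccb meet in 1. 1c->1: no, bab/ccb meet in 2. 1c->2: ok.
bbb: 2b undefined. 2b->0: no, bcba/ccb meet in 0. 2b->1: no, bcba/ccb meet in 1. 2b->2: no, bab/ccb meet in 2. Open state 3: 2b->3.
bcc: 2c undefined. 2c->0: ok.
cba: 2a undefined. 2a->0: ok.
bbbc: 3c undefined. 3c->0: no, bbbc/a meet in 0. 3c->1: no, bbbc/ca meet in 1. 3c->2: ok.
bcba: 3a undefined. 3a->0: no, bcba/a meet in 0. 3a->1: no, bcba/ca meet in 1. 3a->2: ok.
accbb: 3b undefined. 3b->0: ok.
All examples now run through 4 states with every (state, symbol) defined. Accept strings end in {2}, Reject strings end in {0,1,3}; accept={2}.

states=4 start=0 accept={2} delta: 0a->0 0b->1 0c->1 1a->1 1b->2 1c->2 2a->0 2b->3 2c->0 3a->2 3b->0 3c->2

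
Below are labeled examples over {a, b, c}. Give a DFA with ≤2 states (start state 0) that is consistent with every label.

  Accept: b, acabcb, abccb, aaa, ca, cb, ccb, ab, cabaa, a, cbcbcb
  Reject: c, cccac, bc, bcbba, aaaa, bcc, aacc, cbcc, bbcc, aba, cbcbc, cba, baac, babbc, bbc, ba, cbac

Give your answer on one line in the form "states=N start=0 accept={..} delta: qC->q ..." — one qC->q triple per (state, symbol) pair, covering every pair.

State merging on the prefix tree: take the shortest (then alphabetical) example prefix whose next move is undefined and point that move at state 0, else 1, else 2, ...; a target is out if some Accept/Reject pair would then sit in one state with the same input left (inseparable). If every existing state is out, open a new one.
a: 0a undefined. 0a->0: no, aaa/aaaa meet in 0. Open state 1: 0a->1.
b: 0b undefined. 0b->0: no, a/ba meet in 1. 0b->1: ok.
c: 0c undefined. 0c->0: ok.
aa: 1a undefined. 1a->0: ok.
ab: 1b undefined. 1b->0: no, b/aba meet in 1. 1b->1: ok.
ac: 1c undefined. 1c->0: ok.
All examples now run through 2 states with every (state, symbol) defined. Accept strings end in {1}, Reject strings end in {0}; accept={1}.

states=2 start=0 accept={1} delta: 0a->1 0b->1 0c->0 1a->0 1b->1 1c->0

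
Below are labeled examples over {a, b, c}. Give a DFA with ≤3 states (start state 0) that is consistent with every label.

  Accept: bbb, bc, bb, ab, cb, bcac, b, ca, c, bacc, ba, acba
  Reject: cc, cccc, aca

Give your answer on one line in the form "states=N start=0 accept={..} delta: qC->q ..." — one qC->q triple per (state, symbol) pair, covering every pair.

states=3 start=0 accept={0,1} delta: 0a->1 0b->0 0c->1 1a->0 1b->0 1c->2 2a->2 2b->0 2c->1

Fold the examples into a partial DFA from state 0: repeatedly fix the first undefined (state, symbol) met by the shortest-then-alphabetical prefix, trying targets in increasing order and rejecting any under which an Accept and a Reject string meet in one state with the same remainder; add a state when all current targets are rejected. Accepting states are where Accept strings end.
a: 0a undefined. 0a->0: no, ca/aca meet in 0 with "ca" left. Open state 1: 0a->1.
b: 0b undefined. 0b->0: ok.
c: 0c undefined. 0c->0: no, bbb/cc meet in 0. 0c->1: ok.
ab: 1b undefined. 1b->0: ok.
ac: 1c undefined. 1c->0: no, bbb/cc meet in 0. 1c->1: no, bc/cc meet in 1. Open state 2: 1c->2.
ca: 1a undefined. 1a->0: ok.
aca: 2a undefined. 2a->0: no, bbb/aca meet in 0. 2a->1: no, bc/aca meet in 1. 2a->2: ok.
acb: 2b undefined. 2b->0: ok.
ccc: 2c undefined. 2c->0: no, bc/cccc meet in 1. 2c->1: ok.
All examples now run through 3 states with every (state, symbol) defined. Accept strings end in {0,1}, Reject strings end in {2}; accept={0,1}.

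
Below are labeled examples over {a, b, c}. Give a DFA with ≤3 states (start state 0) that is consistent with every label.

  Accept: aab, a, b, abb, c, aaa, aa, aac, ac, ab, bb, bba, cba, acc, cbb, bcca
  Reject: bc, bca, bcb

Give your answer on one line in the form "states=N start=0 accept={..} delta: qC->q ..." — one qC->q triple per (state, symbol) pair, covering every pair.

states=3 start=0 accept={0,1} delta: 0a->0 0b->1 0c->0 1a->0 1b->0 1c->2 2a->2 2b->2 2c->0

Grow the machine one transition at a time. Run the examples from 0; the earliest place one falls off (shortest prefix, ties alphabetical) gets sent to the lowest-numbered state that keeps every Accept/Reject pair distinguishable — a pair clashes when both reach the same state with identical unread suffix — and to a fresh state only if none does.
a: 0a undefined. 0a->0: ok.
b: 0b undefined. 0b->0: no, c/bc meet in 0 with "c" left. Open state 1: 0b->1.
c: 0c undefined. 0c->0: ok.
bb: 1b undefined. 1b->0: ok.
bc: 1c undefined. 1c->0: no, aab/bcb meet in 1. 1c->1: no, aab/bc meet in 1. Open state 2: 1c->2.
bca: 2a undefined. 2a->0: no, a/bca meet in 0. 2a->1: no, aab/bca meet in 1. 2a->2: ok.
bcb: 2b undefined. 2b->0: no, a/bcb meet in 0. 2b->1: no, aab/bcb meet in 1. 2b->2: ok.
bcc: 2c undefined. 2c->0: ok.
cba: 1a undefined. 1a->0: ok.
All examples now run through 3 states with every (state, symbol) defined. Accept strings end in {0,1}, Reject strings end in {2}; accept={0,1}.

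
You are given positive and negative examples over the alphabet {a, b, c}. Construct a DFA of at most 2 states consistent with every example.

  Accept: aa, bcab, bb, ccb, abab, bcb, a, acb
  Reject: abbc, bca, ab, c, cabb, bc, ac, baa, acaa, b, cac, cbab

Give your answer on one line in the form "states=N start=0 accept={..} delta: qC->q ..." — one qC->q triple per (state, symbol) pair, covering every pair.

State merging on the prefix tree: take the shortest (then alphabetical) example prefix whose next move is undefined and point that move at state 0, else 1, else 2, ...; a target is out if some Accept/Reject pair would then sit in one state with the same input left (inseparable). If every existing state is out, open a new one.
a: 0a undefined. 0a->0: ok.
b: 0b undefined. 0b->0: no, aa/ab meet in 0. Open state 1: 0b->1.
c: 0c undefined. 0c->0: no, aa/c meet in 0. 0c->1: ok.
ba: 1a undefined. 1a->0: no, aa/baa meet in 0. 1a->1: ok.
bb: 1b undefined. 1b->0: ok.
bc: 1c undefined. 1c->0: no, aa/bca meet in 0. 1c->1: ok.
All examples now run through 2 states with every (state, symbol) defined. Accept strings end in {0}, Reject strings end in {1}; accept={0}.

states=2 start=0 accept={0} delta: 0a->0 0b->1 0c->1 1a->1 1b->0 1c->1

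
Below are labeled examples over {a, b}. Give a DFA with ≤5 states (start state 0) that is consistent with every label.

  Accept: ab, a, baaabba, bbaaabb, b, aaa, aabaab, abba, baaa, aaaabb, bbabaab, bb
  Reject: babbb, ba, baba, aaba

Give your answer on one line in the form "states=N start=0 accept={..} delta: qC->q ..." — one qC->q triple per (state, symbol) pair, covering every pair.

states=4 start=0 accept={0,1} delta: 0a->0 0b->1 1a->2 1b->0 2a->0 2b->3 3a->2 3b->2

State merging on the prefix tree: take the shortest (then alphabetical) example prefix whose next move is undefined and point that move at state 0, else 1, else 2, ...; a target is out if some Accept/Reject pair would then sit in one state with the same input left (inseparable). If every existing state is out, open a new one.
a: 0a undefined. 0a->0: ok.
b: 0b undefined. 0b->0: no, ab/babbb meet in 0. Open state 1: 0b->1.
ba: 1a undefined. 1a->0: no, a/ba meet in 0. 1a->1: no, ab/ba meet in 1. Open state 2: 1a->2.
bb: 1b undefined. 1b->0: ok.
baa: 2a undefined. 2a->0: ok.
bab: 2b undefined. 2b->0: no, a/babbb meet in 0. 2b->1: no, ab/babbb meet in 1. 2b->2: no, a/baba meet in 0. Open state 3: 2b->3.
baba: 3a undefined. 3a->0: no, a/baba meet in 0. 3a->1: no, ab/baba meet in 1. 3a->2: ok.
babb: 3b undefined. 3b->0: no, ab/babbb meet in 1. 3b->1: no, a/babbb meet in 0. 3b->2: ok.
All examples now run through 4 states with every (state, symbol) defined. Accept strings end in {0,1}, Reject strings end in {2,3}; accept={0,1}.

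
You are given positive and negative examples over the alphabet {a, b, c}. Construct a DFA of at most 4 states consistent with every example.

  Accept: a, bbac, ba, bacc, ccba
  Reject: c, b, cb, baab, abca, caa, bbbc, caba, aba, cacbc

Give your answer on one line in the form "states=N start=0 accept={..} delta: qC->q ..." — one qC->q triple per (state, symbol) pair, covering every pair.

states=3 start=0 accept={1,2} delta: 0a->1 0b->0 0c->0 1a->0 1b->1 1c->2 2a->0 2b->0 2c->1

Grow the machine one transition at a time. Run the examples from 0; the earliest place one falls off (shortest prefix, ties alphabetical) gets sent to the lowest-numbered state that keeps every Accept/Reject pair distinguishable — a pair clashes when both reach the same state with identical unread suffix — and to a fresh state only if none does.
a: 0a undefined. 0a->0: no, ba/aba meet in 0 with "ba" left. Open state 1: 0a->1.
b: 0b undefined. 0b->0: ok.
c: 0c undefined. 0c->0: ok.
ab: 1b undefined. 1b->0: no, a/abca meet in 1. 1b->1: ok.
aba: 1a undefined. 1a->0: ok.
abc: 1c undefined. 1c->0: no, a/abca meet in 1. 1c->1: no, a/cacbc meet in 1. Open state 2: 1c->2.
abca: 2a undefined. 2a->0: ok.
bacc: 2c undefined. 2c->0: no, bacc/c meet in 0. 2c->1: ok.
cacb: 2b undefined. 2b->0: ok.
All examples now run through 3 states with every (state, symbol) defined. Accept strings end in {1,2}, Reject strings end in {0}; accept={1,2}.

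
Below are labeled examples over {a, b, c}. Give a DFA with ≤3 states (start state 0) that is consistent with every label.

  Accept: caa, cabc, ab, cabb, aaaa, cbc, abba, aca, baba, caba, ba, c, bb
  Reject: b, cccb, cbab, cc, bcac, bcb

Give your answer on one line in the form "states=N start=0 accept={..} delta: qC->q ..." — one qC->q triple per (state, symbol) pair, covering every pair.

states=3 start=0 accept={0,2} delta: 0a->1 0b->1 0c->2 1a->0 1b->0 1c->2 2a->2 2b->1 2c->1

State merging on the prefix tree: take the shortest (then alphabetical) example prefix whose next move is undefined and point that move at state 0, else 1, else 2, ...; a target is out if some Accept/Reject pair would then sit in one state with the same input left (inseparable). If every existing state is out, open a new one.
a: 0a undefined. 0a->0: no, ab/b meet in 0 with "b" left. Open state 1: 0a->1.
b: 0b undefined. 0b->0: no, bb/b meet in 0. 0b->1: ok.
c: 0c undefined. 0c->0: no, c/cc meet in 0. 0c->1: no, c/b meet in 1. Open state 2: 0c->2.
aa: 1a undefined. 1a->0: ok.
ab: 1b undefined. 1b->0: ok.
ac: 1c undefined. 1c->0: no, ab/bcac meet in 0. 1c->1: no, ab/bcb meet in 0. 1c->2: ok.
ca: 2a undefined. 2a->0: no, caa/b meet in 1. 2a->1: no, cabc/bcac meet in 2. 2a->2: ok.
cb: 2b undefined. 2b->0: no, ab/cbab meet in 0. 2b->1: ok.
cc: 2c undefined. 2c->0: no, ab/cc meet in 0. 2c->1: ok.
All examples now run through 3 states with every (state, symbol) defined. Accept strings end in {0,2}, Reject strings end in {1}; accept={0,2}.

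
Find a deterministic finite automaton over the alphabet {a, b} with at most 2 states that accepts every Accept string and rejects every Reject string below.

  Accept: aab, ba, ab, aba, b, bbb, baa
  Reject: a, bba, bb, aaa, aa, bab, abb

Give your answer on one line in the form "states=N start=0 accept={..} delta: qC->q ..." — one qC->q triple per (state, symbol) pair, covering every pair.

states=2 start=0 accept={1} delta: 0a->0 0b->1 1a->1 1b->0

Fold the examples into a partial DFA from state 0: repeatedly fix the first undefined (state, symbol) met by the shortest-then-alphabetical prefix, trying targets in increasing order and rejecting any under which an Accept and a Reject string meet in one state with the same remainder; add a state when all current targets are rejected. Accepting states are where Accept strings end.
a: 0a undefined. 0a->0: ok.
b: 0b undefined. 0b->0: no, aab/a meet in 0. Open state 1: 0b->1.
ba: 1a undefined. 1a->0: no, aab/bab meet in 1. 1a->1: ok.
bb: 1b undefined. 1b->0: ok.
All examples now run through 2 states with every (state, symbol) defined. Accept strings end in {1}, Reject strings end in {0}; accept={1}.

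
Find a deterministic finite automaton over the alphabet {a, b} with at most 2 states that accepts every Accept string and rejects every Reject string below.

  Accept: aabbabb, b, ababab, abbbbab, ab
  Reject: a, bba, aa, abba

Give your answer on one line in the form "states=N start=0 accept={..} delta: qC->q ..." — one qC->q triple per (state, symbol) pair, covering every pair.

State merging on the prefix tree: take the shortest (then alphabetical) example prefix whose next move is undefined and point that move at state 0, else 1, else 2, ...; a target is out if some Accept/Reject pair would then sit in one state with the same input left (inseparable). If every existing state is out, open a new one.
a: 0a undefined. 0a->0: ok.
b: 0b undefined. 0b->0: no, aabbabb/a meet in 0. Open state 1: 0b->1.
bb: 1b undefined. 1b->0: no, aabbabb/a meet in 0. 1b->1: ok.
aba: 1a undefined. 1a->0: ok.
All examples now run through 2 states with every (state, symbol) defined. Accept strings end in {1}, Reject strings end in {0}; accept={1}.

states=2 start=0 accept={1} delta: 0a->0 0b->1 1a->0 1b->1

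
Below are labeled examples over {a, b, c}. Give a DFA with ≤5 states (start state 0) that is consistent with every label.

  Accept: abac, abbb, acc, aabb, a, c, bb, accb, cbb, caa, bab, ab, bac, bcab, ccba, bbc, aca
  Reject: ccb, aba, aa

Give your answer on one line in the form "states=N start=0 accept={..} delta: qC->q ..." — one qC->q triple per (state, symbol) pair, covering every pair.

states=4 start=0 accept={0,1,3} delta: 0a->1 0b->0 0c->1 1a->2 1b->1 1c->3 2a->0 2b->0 2c->0 3a->0 3b->2 3c->0

State merging on the prefix tree: take the shortest (then alphabetical) example prefix whose next move is undefined and point that move at state 0, else 1, else 2, ...; a target is out if some Accept/Reject pair would then sit in one state with the same input left (inseparable). If every existing state is out, open a new one.
a: 0a undefined. 0a->0: no, a/aa meet in 0. Open state 1: 0a->1.
b: 0b undefined. 0b->0: ok.
c: 0c undefined. 0c->0: no, c/ccb meet in 0. 0c->1: ok.
aa: 1a undefined. 1a->0: no, aabb/aa meet in 0. 1a->1: no, a/aa meet in 1. Open state 2: 1a->2.
ab: 1b undefined. 1b->0: no, a/aba meet in 1. 1b->1: ok.
ac: 1c undefined. 1c->0: no, bb/ccb meet in 0. 1c->1: no, abbb/ccb meet in 1. 1c->2: no, bac/aba meet in 2. Open state 3: 1c->3.
aab: 2b undefined. 2b->0: ok.
aca: 3a undefined. 3a->0: ok.
acc: 3c undefined. 3c->0: ok.
caa: 2a undefined. 2a->0: ok.
ccb: 3b undefined. 3b->0: no, acc/ccb meet in 0. 3b->1: no, abbb/ccb meet in 1. 3b->2: ok.
abac: 2c undefined. 2c->0: ok.
All examples now run through 4 states with every (state, symbol) defined. Accept strings end in {0,1,3}, Reject strings end in {2}; accept={0,1,3}.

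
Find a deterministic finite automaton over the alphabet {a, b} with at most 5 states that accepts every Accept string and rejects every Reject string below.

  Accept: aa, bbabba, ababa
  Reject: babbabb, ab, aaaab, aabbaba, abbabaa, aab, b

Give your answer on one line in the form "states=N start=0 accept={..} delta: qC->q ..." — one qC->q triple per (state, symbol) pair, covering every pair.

states=4 start=0 accept={0} delta: 0a->0 0b->1 1a->0 1b->2 2a->2 2b->3 3a->2 3b->1

Fold the examples into a partial DFA from state 0: repeatedly fix the first undefined (state, symbol) met by the shortest-then-alphabetical prefix, trying targets in increasing order and rejecting any under which an Accept and a Reject string meet in one state with the same remainder; add a state when all current targets are rejected. Accepting states are where Accept strings end.
a: 0a undefined. 0a->0: ok.
b: 0b undefined. 0b->0: no, aa/babbabb meet in 0. Open state 1: 0b->1.
ba: 1a undefined. 1a->0: ok.
bb: 1b undefined. 1b->0: no, aa/babbabb meet in 0. 1b->1: no, aa/aabbaba meet in 0. Open state 2: 1b->2.
bba: 2a undefined. 2a->0: no, aa/aabbaba meet in 0. 2a->1: no, aa/abbabaa meet in 0. 2a->2: ok.
bbab: 2b undefined. 2b->0: no, aa/aabbaba meet in 0. 2b->1: no, aa/aabbaba meet in 0. 2b->2: no, bbabba/babbabb meet in 2. Open state 3: 2b->3.
bbabb: 3b undefined. 3b->0: no, aa/babbabb meet in 0. 3b->1: ok.
abbaba: 3a undefined. 3a->0: no, aa/aabbaba meet in 0. 3a->1: no, aa/abbabaa meet in 0. 3a->2: ok.
All examples now run through 4 states with every (state, symbol) defined. Accept strings end in {0}, Reject strings end in {1,2}; accept={0}.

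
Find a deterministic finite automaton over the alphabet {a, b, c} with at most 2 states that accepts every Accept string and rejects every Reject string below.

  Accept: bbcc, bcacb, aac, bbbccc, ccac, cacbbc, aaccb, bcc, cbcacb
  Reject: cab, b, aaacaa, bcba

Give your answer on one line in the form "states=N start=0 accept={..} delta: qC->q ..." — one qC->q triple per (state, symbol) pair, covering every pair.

Fold the examples into a partial DFA from state 0: repeatedly fix the first undefined (state, symbol) met by the shortest-then-alphabetical prefix, trying targets in increasing order and rejecting any under which an Accept and a Reject string meet in one state with the same remainder; add a state when all current targets are rejected. Accepting states are where Accept strings end.
a: 0a undefined. 0a->0: ok.
b: 0b undefined. 0b->0: ok.
c: 0c undefined. 0c->0: no, bbcc/cab meet in 0. Open state 1: 0c->1.
ca: 1a undefined. 1a->0: ok.
cb: 1b undefined. 1b->0: no, bcacb/cab meet in 0. 1b->1: ok.
cc: 1c undefined. 1c->0: no, bbcc/cab meet in 0. 1c->1: ok.
All examples now run through 2 states with every (state, symbol) defined. Accept strings end in {1}, Reject strings end in {0}; accept={1}.

states=2 start=0 accept={1} delta: 0a->0 0b->0 0c->1 1a->0 1b->1 1c->1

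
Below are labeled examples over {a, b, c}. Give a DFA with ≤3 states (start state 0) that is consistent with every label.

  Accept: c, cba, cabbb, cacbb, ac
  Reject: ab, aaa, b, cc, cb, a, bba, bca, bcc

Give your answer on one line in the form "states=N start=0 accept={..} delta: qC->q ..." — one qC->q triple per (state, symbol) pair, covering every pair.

states=3 start=0 accept={1} delta: 0a->0 0b->0 0c->1 1a->2 1b->2 1c->0 2a->1 2b->1 2c->1

State merging on the prefix tree: take the shortest (then alphabetical) example prefix whose next move is undefined and point that move at state 0, else 1, else 2, ...; a target is out if some Accept/Reject pair would then sit in one state with the same input left (inseparable). If every existing state is out, open a new one.
a: 0a undefined. 0a->0: ok.
b: 0b undefined. 0b->0: ok.
c: 0c undefined. 0c->0: no, c/ab meet in 0. Open state 1: 0c->1.
ca: 1a undefined. 1a->0: no, cabbb/ab meet in 0. 1a->1: no, c/bca meet in 1. Open state 2: 1a->2.
cb: 1b undefined. 1b->0: no, cba/ab meet in 0. 1b->1: no, c/cb meet in 1. 1b->2: ok.
cc: 1c undefined. 1c->0: ok.
cab: 2b undefined. 2b->0: no, cabbb/ab meet in 0. 2b->1: ok.
cac: 2c undefined. 2c->0: no, cacbb/ab meet in 0. 2c->1: ok.
cba: 2a undefined. 2a->0: no, cba/ab meet in 0. 2a->1: ok.
All examples now run through 3 states with every (state, symbol) defined. Accept strings end in {1}, Reject strings end in {0,2}; accept={1}.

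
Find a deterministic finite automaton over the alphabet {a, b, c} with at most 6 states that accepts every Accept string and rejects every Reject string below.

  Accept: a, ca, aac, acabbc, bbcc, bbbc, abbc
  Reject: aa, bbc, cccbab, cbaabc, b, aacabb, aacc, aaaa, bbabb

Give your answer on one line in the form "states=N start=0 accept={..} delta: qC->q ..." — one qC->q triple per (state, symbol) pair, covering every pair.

State merging on the prefix tree: take the shortest (then alphabetical) example prefix whose next move is undefined and point that move at state 0, else 1, else 2, ...; a target is out if some Accept/Reject pair would then sit in one state with the same input left (inseparable). If every existing state is out, open a new one.
a: 0a undefined. 0a->0: no, a/aa meet in 0. Open state 1: 0a->1.
b: 0b undefined. 0b->0: no, bbbc/bbc meet in 0 with "c" left. 0b->1: no, a/b meet in 1. Open state 2: 0b->2.
c: 0c undefined. 0c->0: ok.
aa: 1a undefined. 1a->0: no, aac/aa meet in 0. 1a->1: no, a/aa meet in 1. 1a->2: ok.
ab: 1b undefined. 1b->0: ok.
ac: 1c undefined. 1c->0: ok.
bb: 2b undefined. 2b->0: no, bbcc/bbc meet in 0. 2b->1: no, bbcc/bbc meet in 0. 2b->2: no, aac/bbc meet in 2 with "c" left. Open state 3: 2b->3.
aaa: 2a undefined. 2a->0: no, a/aaaa meet in 1. 2a->1: ok.
aac: 2c undefined. 2c->0: no, aac/cccbab meet in 0. 2c->1: ok.
bba: 3a undefined. 3a->0: ok.
bbb: 3b undefined. 3b->0: no, bbbc/cccbab meet in 0. 3b->1: no, a/aacabb meet in 1. 3b->2: ok.
bbc: 3c undefined. 3c->0: no, bbcc/bbc meet in 0. 3c->1: no, a/bbc meet in 1. 3c->2: ok.
All examples now run through 4 states with every (state, symbol) defined. Accept strings end in {1}, Reject strings end in {0,2,3}; accept={1}.

states=4 start=0 accept={1} delta: 0a->1 0b->2 0c->0 1a->2 1b->0 1c->0 2a->1 2b->3 2c->1 3a->0 3b->2 3c->2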